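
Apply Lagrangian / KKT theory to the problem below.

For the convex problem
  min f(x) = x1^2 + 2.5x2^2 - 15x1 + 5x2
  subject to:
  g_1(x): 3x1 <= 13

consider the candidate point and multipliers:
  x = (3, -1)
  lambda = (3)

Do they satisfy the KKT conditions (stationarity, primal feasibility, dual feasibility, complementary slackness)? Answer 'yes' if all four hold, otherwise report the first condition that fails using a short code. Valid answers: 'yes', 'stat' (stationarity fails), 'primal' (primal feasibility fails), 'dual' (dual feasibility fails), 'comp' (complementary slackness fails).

Gradient of f: grad f(x) = Q x + c = (-9, 0)
Constraint values g_i(x) = a_i^T x - b_i:
  g_1((3, -1)) = -4
Stationarity residual: grad f(x) + sum_i lambda_i a_i = (0, 0)
  -> stationarity OK
Primal feasibility (all g_i <= 0): OK
Dual feasibility (all lambda_i >= 0): OK
Complementary slackness (lambda_i * g_i(x) = 0 for all i): FAILS

Verdict: the first failing condition is complementary_slackness -> comp.

comp


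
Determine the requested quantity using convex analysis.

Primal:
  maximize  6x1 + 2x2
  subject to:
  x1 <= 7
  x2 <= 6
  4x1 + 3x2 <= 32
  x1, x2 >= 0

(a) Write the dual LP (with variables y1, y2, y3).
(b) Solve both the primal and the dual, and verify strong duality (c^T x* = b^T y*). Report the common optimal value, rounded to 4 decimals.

The standard primal-dual pair for 'max c^T x s.t. A x <= b, x >= 0' is:
  Dual:  min b^T y  s.t.  A^T y >= c,  y >= 0.

So the dual LP is:
  minimize  7y1 + 6y2 + 32y3
  subject to:
    y1 + 4y3 >= 6
    y2 + 3y3 >= 2
    y1, y2, y3 >= 0

Solving the primal: x* = (7, 1.3333).
  primal value c^T x* = 44.6667.
Solving the dual: y* = (3.3333, 0, 0.6667).
  dual value b^T y* = 44.6667.
Strong duality: c^T x* = b^T y*. Confirmed.

44.6667


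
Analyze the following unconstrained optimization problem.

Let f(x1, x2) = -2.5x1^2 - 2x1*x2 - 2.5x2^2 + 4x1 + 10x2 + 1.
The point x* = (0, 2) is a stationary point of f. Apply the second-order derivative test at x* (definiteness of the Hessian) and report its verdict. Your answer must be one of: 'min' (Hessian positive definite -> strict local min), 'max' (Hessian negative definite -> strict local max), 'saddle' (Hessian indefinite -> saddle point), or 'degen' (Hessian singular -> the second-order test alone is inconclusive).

Compute the Hessian H = grad^2 f:
  H = [[-5, -2], [-2, -5]]
Verify stationarity: grad f(x*) = H x* + g = (0, 0).
Eigenvalues of H: -7, -3.
Both eigenvalues < 0, so H is negative definite -> x* is a strict local max.

max


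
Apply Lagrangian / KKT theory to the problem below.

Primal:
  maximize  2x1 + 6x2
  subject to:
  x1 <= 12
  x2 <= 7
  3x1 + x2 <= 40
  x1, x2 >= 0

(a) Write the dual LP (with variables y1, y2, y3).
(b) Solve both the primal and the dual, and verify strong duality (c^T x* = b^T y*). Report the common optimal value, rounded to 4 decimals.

The standard primal-dual pair for 'max c^T x s.t. A x <= b, x >= 0' is:
  Dual:  min b^T y  s.t.  A^T y >= c,  y >= 0.

So the dual LP is:
  minimize  12y1 + 7y2 + 40y3
  subject to:
    y1 + 3y3 >= 2
    y2 + y3 >= 6
    y1, y2, y3 >= 0

Solving the primal: x* = (11, 7).
  primal value c^T x* = 64.
Solving the dual: y* = (0, 5.3333, 0.6667).
  dual value b^T y* = 64.
Strong duality: c^T x* = b^T y*. Confirmed.

64


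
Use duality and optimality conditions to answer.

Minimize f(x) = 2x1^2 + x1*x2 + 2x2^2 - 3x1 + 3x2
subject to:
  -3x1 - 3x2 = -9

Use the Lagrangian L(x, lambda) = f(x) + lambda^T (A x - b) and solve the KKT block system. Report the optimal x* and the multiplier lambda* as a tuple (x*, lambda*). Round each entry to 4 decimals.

Form the Lagrangian:
  L(x, lambda) = (1/2) x^T Q x + c^T x + lambda^T (A x - b)
Stationarity (grad_x L = 0): Q x + c + A^T lambda = 0.
Primal feasibility: A x = b.

This gives the KKT block system:
  [ Q   A^T ] [ x     ]   [-c ]
  [ A    0  ] [ lambda ] = [ b ]

Solving the linear system:
  x*      = (2.5, 0.5)
  lambda* = (2.5)
  f(x*)   = 8.25

x* = (2.5, 0.5), lambda* = (2.5)


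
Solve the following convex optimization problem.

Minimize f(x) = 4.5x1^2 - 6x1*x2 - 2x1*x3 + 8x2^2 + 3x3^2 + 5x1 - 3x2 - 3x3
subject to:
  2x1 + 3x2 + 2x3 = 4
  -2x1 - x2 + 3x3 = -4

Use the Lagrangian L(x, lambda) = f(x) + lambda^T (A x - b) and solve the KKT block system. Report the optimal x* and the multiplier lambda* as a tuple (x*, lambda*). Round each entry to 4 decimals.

Form the Lagrangian:
  L(x, lambda) = (1/2) x^T Q x + c^T x + lambda^T (A x - b)
Stationarity (grad_x L = 0): Q x + c + A^T lambda = 0.
Primal feasibility: A x = b.

This gives the KKT block system:
  [ Q   A^T ] [ x     ]   [-c ]
  [ A    0  ] [ lambda ] = [ b ]

Solving the linear system:
  x*      = (0.9501, 0.9544, -0.3818)
  lambda* = (-1.1382, 3.1558)
  f(x*)   = 10.1042

x* = (0.9501, 0.9544, -0.3818), lambda* = (-1.1382, 3.1558)


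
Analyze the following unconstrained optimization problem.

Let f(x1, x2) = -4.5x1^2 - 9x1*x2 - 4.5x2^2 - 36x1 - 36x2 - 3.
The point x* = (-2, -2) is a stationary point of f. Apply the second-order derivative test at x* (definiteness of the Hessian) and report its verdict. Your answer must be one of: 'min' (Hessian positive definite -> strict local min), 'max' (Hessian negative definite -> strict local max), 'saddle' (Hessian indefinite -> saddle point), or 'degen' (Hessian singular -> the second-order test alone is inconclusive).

Compute the Hessian H = grad^2 f:
  H = [[-9, -9], [-9, -9]]
Verify stationarity: grad f(x*) = H x* + g = (0, 0).
Eigenvalues of H: -18, 0.
H has a zero eigenvalue (singular; negative semidefinite but not definite), so H is neither positive definite, negative definite, nor indefinite. The second-order test alone is inconclusive -> degen.
(Indeed, f is constant along the null direction of H through x*, so x* is not a strict local extremum.)

degen


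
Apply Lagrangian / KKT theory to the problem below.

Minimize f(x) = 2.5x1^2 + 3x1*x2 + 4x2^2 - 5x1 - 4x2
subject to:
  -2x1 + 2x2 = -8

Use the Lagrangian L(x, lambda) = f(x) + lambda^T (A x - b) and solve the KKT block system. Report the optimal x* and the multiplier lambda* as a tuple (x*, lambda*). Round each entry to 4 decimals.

Form the Lagrangian:
  L(x, lambda) = (1/2) x^T Q x + c^T x + lambda^T (A x - b)
Stationarity (grad_x L = 0): Q x + c + A^T lambda = 0.
Primal feasibility: A x = b.

This gives the KKT block system:
  [ Q   A^T ] [ x     ]   [-c ]
  [ A    0  ] [ lambda ] = [ b ]

Solving the linear system:
  x*      = (2.7895, -1.2105)
  lambda* = (2.6579)
  f(x*)   = 6.0789

x* = (2.7895, -1.2105), lambda* = (2.6579)


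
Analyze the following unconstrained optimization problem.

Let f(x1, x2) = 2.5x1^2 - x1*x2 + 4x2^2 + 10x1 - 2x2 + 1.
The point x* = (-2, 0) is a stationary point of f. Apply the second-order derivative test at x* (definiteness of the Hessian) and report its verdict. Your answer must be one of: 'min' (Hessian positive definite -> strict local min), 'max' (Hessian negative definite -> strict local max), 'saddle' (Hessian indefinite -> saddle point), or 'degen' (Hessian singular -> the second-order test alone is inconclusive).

Compute the Hessian H = grad^2 f:
  H = [[5, -1], [-1, 8]]
Verify stationarity: grad f(x*) = H x* + g = (0, 0).
Eigenvalues of H: 4.6972, 8.3028.
Both eigenvalues > 0, so H is positive definite -> x* is a strict local min.

min


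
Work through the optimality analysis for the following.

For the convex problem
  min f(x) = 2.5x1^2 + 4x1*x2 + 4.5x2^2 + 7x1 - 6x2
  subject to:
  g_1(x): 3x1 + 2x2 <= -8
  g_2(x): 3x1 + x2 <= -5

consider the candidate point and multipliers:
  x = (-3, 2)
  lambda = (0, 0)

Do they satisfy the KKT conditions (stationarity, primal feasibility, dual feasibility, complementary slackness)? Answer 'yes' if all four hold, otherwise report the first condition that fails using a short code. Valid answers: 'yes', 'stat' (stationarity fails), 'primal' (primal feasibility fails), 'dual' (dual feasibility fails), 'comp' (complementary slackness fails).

Gradient of f: grad f(x) = Q x + c = (0, 0)
Constraint values g_i(x) = a_i^T x - b_i:
  g_1((-3, 2)) = 3
  g_2((-3, 2)) = -2
Stationarity residual: grad f(x) + sum_i lambda_i a_i = (0, 0)
  -> stationarity OK
Primal feasibility (all g_i <= 0): FAILS
Dual feasibility (all lambda_i >= 0): OK
Complementary slackness (lambda_i * g_i(x) = 0 for all i): OK

Verdict: the first failing condition is primal_feasibility -> primal.

primal


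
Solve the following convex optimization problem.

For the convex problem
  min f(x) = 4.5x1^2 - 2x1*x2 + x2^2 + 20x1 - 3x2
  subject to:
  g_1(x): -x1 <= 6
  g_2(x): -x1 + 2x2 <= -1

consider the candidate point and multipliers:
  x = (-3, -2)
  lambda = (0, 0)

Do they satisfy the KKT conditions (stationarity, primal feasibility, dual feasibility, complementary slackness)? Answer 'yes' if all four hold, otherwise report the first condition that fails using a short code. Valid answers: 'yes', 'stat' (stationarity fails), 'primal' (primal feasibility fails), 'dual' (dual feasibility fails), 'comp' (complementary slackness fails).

Gradient of f: grad f(x) = Q x + c = (-3, -1)
Constraint values g_i(x) = a_i^T x - b_i:
  g_1((-3, -2)) = -3
  g_2((-3, -2)) = 0
Stationarity residual: grad f(x) + sum_i lambda_i a_i = (-3, -1)
  -> stationarity FAILS
Primal feasibility (all g_i <= 0): OK
Dual feasibility (all lambda_i >= 0): OK
Complementary slackness (lambda_i * g_i(x) = 0 for all i): OK

Verdict: the first failing condition is stationarity -> stat.

stat


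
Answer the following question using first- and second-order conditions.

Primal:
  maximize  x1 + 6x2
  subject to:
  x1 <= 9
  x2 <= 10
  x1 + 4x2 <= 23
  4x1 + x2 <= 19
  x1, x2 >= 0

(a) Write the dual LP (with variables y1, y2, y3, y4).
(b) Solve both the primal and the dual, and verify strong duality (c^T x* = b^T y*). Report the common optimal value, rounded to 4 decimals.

The standard primal-dual pair for 'max c^T x s.t. A x <= b, x >= 0' is:
  Dual:  min b^T y  s.t.  A^T y >= c,  y >= 0.

So the dual LP is:
  minimize  9y1 + 10y2 + 23y3 + 19y4
  subject to:
    y1 + y3 + 4y4 >= 1
    y2 + 4y3 + y4 >= 6
    y1, y2, y3, y4 >= 0

Solving the primal: x* = (0, 5.75).
  primal value c^T x* = 34.5.
Solving the dual: y* = (0, 0, 1.5, 0).
  dual value b^T y* = 34.5.
Strong duality: c^T x* = b^T y*. Confirmed.

34.5


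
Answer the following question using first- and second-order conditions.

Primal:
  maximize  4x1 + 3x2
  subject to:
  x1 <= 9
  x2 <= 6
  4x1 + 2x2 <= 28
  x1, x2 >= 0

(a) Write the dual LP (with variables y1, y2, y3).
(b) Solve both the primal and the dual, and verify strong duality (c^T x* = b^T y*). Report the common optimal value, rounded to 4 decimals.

The standard primal-dual pair for 'max c^T x s.t. A x <= b, x >= 0' is:
  Dual:  min b^T y  s.t.  A^T y >= c,  y >= 0.

So the dual LP is:
  minimize  9y1 + 6y2 + 28y3
  subject to:
    y1 + 4y3 >= 4
    y2 + 2y3 >= 3
    y1, y2, y3 >= 0

Solving the primal: x* = (4, 6).
  primal value c^T x* = 34.
Solving the dual: y* = (0, 1, 1).
  dual value b^T y* = 34.
Strong duality: c^T x* = b^T y*. Confirmed.

34


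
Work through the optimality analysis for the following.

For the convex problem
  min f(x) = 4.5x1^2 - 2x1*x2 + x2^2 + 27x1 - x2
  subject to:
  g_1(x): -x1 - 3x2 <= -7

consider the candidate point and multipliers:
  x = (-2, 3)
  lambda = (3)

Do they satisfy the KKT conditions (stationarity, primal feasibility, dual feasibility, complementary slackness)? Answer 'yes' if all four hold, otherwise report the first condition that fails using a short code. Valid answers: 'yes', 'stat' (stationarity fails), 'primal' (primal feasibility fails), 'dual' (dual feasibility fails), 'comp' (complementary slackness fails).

Gradient of f: grad f(x) = Q x + c = (3, 9)
Constraint values g_i(x) = a_i^T x - b_i:
  g_1((-2, 3)) = 0
Stationarity residual: grad f(x) + sum_i lambda_i a_i = (0, 0)
  -> stationarity OK
Primal feasibility (all g_i <= 0): OK
Dual feasibility (all lambda_i >= 0): OK
Complementary slackness (lambda_i * g_i(x) = 0 for all i): OK

Verdict: yes, KKT holds.

yes


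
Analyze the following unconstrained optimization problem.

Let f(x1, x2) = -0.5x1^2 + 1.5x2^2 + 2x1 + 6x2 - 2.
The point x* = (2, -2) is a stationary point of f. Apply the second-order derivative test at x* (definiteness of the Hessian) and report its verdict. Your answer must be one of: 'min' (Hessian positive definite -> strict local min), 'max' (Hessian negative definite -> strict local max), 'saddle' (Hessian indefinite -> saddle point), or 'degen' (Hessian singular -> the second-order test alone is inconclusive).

Compute the Hessian H = grad^2 f:
  H = [[-1, 0], [0, 3]]
Verify stationarity: grad f(x*) = H x* + g = (0, 0).
Eigenvalues of H: -1, 3.
Eigenvalues have mixed signs, so H is indefinite -> x* is a saddle point.

saddle


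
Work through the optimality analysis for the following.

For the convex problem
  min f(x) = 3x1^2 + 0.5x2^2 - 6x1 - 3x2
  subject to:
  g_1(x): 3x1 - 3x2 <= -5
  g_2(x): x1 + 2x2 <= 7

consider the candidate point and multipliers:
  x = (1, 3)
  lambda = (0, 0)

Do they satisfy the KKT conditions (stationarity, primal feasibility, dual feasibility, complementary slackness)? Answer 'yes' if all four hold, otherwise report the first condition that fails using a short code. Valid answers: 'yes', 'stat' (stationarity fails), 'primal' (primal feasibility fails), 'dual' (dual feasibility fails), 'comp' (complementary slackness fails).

Gradient of f: grad f(x) = Q x + c = (0, 0)
Constraint values g_i(x) = a_i^T x - b_i:
  g_1((1, 3)) = -1
  g_2((1, 3)) = 0
Stationarity residual: grad f(x) + sum_i lambda_i a_i = (0, 0)
  -> stationarity OK
Primal feasibility (all g_i <= 0): OK
Dual feasibility (all lambda_i >= 0): OK
Complementary slackness (lambda_i * g_i(x) = 0 for all i): OK

Verdict: yes, KKT holds.

yes


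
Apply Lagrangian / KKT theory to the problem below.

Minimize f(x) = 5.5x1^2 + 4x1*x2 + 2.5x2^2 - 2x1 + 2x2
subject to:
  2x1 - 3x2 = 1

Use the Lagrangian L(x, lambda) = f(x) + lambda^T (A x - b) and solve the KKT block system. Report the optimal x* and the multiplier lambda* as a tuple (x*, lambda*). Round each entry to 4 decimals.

Form the Lagrangian:
  L(x, lambda) = (1/2) x^T Q x + c^T x + lambda^T (A x - b)
Stationarity (grad_x L = 0): Q x + c + A^T lambda = 0.
Primal feasibility: A x = b.

This gives the KKT block system:
  [ Q   A^T ] [ x     ]   [-c ]
  [ A    0  ] [ lambda ] = [ b ]

Solving the linear system:
  x*      = (0.1677, -0.2216)
  lambda* = (0.521)
  f(x*)   = -0.6497

x* = (0.1677, -0.2216), lambda* = (0.521)


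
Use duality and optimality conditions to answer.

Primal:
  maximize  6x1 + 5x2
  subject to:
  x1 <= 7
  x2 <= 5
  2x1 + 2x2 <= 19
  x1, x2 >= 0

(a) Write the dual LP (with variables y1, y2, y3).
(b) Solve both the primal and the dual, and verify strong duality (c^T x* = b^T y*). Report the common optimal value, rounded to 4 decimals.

The standard primal-dual pair for 'max c^T x s.t. A x <= b, x >= 0' is:
  Dual:  min b^T y  s.t.  A^T y >= c,  y >= 0.

So the dual LP is:
  minimize  7y1 + 5y2 + 19y3
  subject to:
    y1 + 2y3 >= 6
    y2 + 2y3 >= 5
    y1, y2, y3 >= 0

Solving the primal: x* = (7, 2.5).
  primal value c^T x* = 54.5.
Solving the dual: y* = (1, 0, 2.5).
  dual value b^T y* = 54.5.
Strong duality: c^T x* = b^T y*. Confirmed.

54.5


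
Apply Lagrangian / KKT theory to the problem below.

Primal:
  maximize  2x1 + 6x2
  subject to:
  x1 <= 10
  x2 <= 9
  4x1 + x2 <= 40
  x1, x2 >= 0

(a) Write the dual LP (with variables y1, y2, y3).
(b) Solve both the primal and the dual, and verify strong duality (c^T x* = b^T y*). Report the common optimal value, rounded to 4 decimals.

The standard primal-dual pair for 'max c^T x s.t. A x <= b, x >= 0' is:
  Dual:  min b^T y  s.t.  A^T y >= c,  y >= 0.

So the dual LP is:
  minimize  10y1 + 9y2 + 40y3
  subject to:
    y1 + 4y3 >= 2
    y2 + y3 >= 6
    y1, y2, y3 >= 0

Solving the primal: x* = (7.75, 9).
  primal value c^T x* = 69.5.
Solving the dual: y* = (0, 5.5, 0.5).
  dual value b^T y* = 69.5.
Strong duality: c^T x* = b^T y*. Confirmed.

69.5


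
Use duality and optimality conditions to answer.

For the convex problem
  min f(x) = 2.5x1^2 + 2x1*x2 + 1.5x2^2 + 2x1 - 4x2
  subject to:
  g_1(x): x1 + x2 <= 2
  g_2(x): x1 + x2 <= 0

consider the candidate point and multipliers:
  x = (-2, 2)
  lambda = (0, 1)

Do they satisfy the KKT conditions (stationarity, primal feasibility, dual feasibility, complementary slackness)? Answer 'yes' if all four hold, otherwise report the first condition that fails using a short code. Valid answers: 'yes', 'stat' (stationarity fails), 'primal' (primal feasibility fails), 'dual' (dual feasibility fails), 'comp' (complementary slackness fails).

Gradient of f: grad f(x) = Q x + c = (-4, -2)
Constraint values g_i(x) = a_i^T x - b_i:
  g_1((-2, 2)) = -2
  g_2((-2, 2)) = 0
Stationarity residual: grad f(x) + sum_i lambda_i a_i = (-3, -1)
  -> stationarity FAILS
Primal feasibility (all g_i <= 0): OK
Dual feasibility (all lambda_i >= 0): OK
Complementary slackness (lambda_i * g_i(x) = 0 for all i): OK

Verdict: the first failing condition is stationarity -> stat.

stat


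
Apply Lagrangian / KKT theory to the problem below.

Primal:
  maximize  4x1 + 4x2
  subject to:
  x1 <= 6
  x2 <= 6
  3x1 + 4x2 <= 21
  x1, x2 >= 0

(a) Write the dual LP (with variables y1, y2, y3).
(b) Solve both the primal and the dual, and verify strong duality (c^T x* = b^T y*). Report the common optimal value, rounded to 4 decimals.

The standard primal-dual pair for 'max c^T x s.t. A x <= b, x >= 0' is:
  Dual:  min b^T y  s.t.  A^T y >= c,  y >= 0.

So the dual LP is:
  minimize  6y1 + 6y2 + 21y3
  subject to:
    y1 + 3y3 >= 4
    y2 + 4y3 >= 4
    y1, y2, y3 >= 0

Solving the primal: x* = (6, 0.75).
  primal value c^T x* = 27.
Solving the dual: y* = (1, 0, 1).
  dual value b^T y* = 27.
Strong duality: c^T x* = b^T y*. Confirmed.

27


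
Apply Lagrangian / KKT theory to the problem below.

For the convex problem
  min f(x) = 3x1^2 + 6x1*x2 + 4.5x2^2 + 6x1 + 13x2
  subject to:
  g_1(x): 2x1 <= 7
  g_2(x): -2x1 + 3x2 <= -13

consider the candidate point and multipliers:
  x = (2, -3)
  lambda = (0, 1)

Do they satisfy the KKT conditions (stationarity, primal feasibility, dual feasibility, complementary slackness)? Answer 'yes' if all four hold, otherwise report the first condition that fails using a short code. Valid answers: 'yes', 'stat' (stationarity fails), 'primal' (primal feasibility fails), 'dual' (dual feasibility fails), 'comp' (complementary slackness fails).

Gradient of f: grad f(x) = Q x + c = (0, -2)
Constraint values g_i(x) = a_i^T x - b_i:
  g_1((2, -3)) = -3
  g_2((2, -3)) = 0
Stationarity residual: grad f(x) + sum_i lambda_i a_i = (-2, 1)
  -> stationarity FAILS
Primal feasibility (all g_i <= 0): OK
Dual feasibility (all lambda_i >= 0): OK
Complementary slackness (lambda_i * g_i(x) = 0 for all i): OK

Verdict: the first failing condition is stationarity -> stat.

stat


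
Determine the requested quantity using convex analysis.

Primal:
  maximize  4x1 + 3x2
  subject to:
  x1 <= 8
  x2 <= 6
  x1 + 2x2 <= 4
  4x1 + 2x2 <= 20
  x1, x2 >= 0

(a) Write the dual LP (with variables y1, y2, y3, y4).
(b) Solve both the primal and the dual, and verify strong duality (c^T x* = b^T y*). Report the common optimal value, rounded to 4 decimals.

The standard primal-dual pair for 'max c^T x s.t. A x <= b, x >= 0' is:
  Dual:  min b^T y  s.t.  A^T y >= c,  y >= 0.

So the dual LP is:
  minimize  8y1 + 6y2 + 4y3 + 20y4
  subject to:
    y1 + y3 + 4y4 >= 4
    y2 + 2y3 + 2y4 >= 3
    y1, y2, y3, y4 >= 0

Solving the primal: x* = (4, 0).
  primal value c^T x* = 16.
Solving the dual: y* = (0, 0, 4, 0).
  dual value b^T y* = 16.
Strong duality: c^T x* = b^T y*. Confirmed.

16


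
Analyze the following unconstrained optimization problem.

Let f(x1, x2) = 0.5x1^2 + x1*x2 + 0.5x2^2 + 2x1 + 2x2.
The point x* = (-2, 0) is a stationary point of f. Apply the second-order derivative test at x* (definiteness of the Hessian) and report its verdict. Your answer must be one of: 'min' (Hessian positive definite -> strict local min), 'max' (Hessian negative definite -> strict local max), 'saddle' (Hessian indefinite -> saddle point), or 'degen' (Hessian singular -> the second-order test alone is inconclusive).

Compute the Hessian H = grad^2 f:
  H = [[1, 1], [1, 1]]
Verify stationarity: grad f(x*) = H x* + g = (0, 0).
Eigenvalues of H: 0, 2.
H has a zero eigenvalue (singular; positive semidefinite but not definite), so H is neither positive definite, negative definite, nor indefinite. The second-order test alone is inconclusive -> degen.
(Indeed, f is constant along the null direction of H through x*, so x* is not a strict local extremum.)

degen


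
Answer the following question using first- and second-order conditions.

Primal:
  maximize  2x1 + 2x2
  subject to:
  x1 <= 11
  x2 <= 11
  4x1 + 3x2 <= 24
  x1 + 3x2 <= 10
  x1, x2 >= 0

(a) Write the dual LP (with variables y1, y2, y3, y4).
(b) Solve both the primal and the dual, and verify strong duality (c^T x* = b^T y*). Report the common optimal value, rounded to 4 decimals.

The standard primal-dual pair for 'max c^T x s.t. A x <= b, x >= 0' is:
  Dual:  min b^T y  s.t.  A^T y >= c,  y >= 0.

So the dual LP is:
  minimize  11y1 + 11y2 + 24y3 + 10y4
  subject to:
    y1 + 4y3 + y4 >= 2
    y2 + 3y3 + 3y4 >= 2
    y1, y2, y3, y4 >= 0

Solving the primal: x* = (4.6667, 1.7778).
  primal value c^T x* = 12.8889.
Solving the dual: y* = (0, 0, 0.4444, 0.2222).
  dual value b^T y* = 12.8889.
Strong duality: c^T x* = b^T y*. Confirmed.

12.8889


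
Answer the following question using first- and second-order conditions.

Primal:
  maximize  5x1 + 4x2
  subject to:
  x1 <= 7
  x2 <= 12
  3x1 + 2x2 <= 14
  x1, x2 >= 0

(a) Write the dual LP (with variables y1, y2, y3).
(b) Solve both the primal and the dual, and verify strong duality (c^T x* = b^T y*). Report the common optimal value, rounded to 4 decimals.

The standard primal-dual pair for 'max c^T x s.t. A x <= b, x >= 0' is:
  Dual:  min b^T y  s.t.  A^T y >= c,  y >= 0.

So the dual LP is:
  minimize  7y1 + 12y2 + 14y3
  subject to:
    y1 + 3y3 >= 5
    y2 + 2y3 >= 4
    y1, y2, y3 >= 0

Solving the primal: x* = (0, 7).
  primal value c^T x* = 28.
Solving the dual: y* = (0, 0, 2).
  dual value b^T y* = 28.
Strong duality: c^T x* = b^T y*. Confirmed.

28


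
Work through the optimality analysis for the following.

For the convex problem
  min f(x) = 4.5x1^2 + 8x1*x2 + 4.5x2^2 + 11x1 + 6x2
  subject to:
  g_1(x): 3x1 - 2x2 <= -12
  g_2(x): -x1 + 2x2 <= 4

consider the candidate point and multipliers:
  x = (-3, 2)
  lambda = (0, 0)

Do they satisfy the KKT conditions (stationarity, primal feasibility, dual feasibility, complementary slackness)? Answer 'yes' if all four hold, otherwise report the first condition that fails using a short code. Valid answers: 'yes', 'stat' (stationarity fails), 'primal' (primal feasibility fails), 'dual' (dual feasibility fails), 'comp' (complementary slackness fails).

Gradient of f: grad f(x) = Q x + c = (0, 0)
Constraint values g_i(x) = a_i^T x - b_i:
  g_1((-3, 2)) = -1
  g_2((-3, 2)) = 3
Stationarity residual: grad f(x) + sum_i lambda_i a_i = (0, 0)
  -> stationarity OK
Primal feasibility (all g_i <= 0): FAILS
Dual feasibility (all lambda_i >= 0): OK
Complementary slackness (lambda_i * g_i(x) = 0 for all i): OK

Verdict: the first failing condition is primal_feasibility -> primal.

primal


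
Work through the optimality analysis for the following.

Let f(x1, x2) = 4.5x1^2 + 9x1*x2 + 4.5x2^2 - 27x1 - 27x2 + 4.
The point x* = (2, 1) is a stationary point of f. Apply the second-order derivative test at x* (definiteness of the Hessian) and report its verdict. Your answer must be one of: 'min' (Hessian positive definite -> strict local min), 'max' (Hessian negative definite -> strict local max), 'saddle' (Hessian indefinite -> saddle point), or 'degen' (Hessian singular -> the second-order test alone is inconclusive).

Compute the Hessian H = grad^2 f:
  H = [[9, 9], [9, 9]]
Verify stationarity: grad f(x*) = H x* + g = (0, 0).
Eigenvalues of H: 0, 18.
H has a zero eigenvalue (singular; positive semidefinite but not definite), so H is neither positive definite, negative definite, nor indefinite. The second-order test alone is inconclusive -> degen.
(Indeed, f is constant along the null direction of H through x*, so x* is not a strict local extremum.)

degen


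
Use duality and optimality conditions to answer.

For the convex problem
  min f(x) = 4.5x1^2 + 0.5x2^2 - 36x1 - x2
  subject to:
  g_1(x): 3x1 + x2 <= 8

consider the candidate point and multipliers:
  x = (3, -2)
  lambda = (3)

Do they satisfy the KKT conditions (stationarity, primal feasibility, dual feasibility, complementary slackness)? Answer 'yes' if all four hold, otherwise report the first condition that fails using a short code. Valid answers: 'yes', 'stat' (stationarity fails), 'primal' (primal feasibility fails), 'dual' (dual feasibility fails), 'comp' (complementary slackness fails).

Gradient of f: grad f(x) = Q x + c = (-9, -3)
Constraint values g_i(x) = a_i^T x - b_i:
  g_1((3, -2)) = -1
Stationarity residual: grad f(x) + sum_i lambda_i a_i = (0, 0)
  -> stationarity OK
Primal feasibility (all g_i <= 0): OK
Dual feasibility (all lambda_i >= 0): OK
Complementary slackness (lambda_i * g_i(x) = 0 for all i): FAILS

Verdict: the first failing condition is complementary_slackness -> comp.

comp


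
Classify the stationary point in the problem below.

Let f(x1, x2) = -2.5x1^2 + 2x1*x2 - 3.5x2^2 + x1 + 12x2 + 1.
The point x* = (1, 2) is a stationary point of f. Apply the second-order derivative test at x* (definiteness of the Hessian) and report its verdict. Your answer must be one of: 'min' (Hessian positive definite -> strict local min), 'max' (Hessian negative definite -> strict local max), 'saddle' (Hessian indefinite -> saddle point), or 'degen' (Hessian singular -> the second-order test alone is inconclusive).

Compute the Hessian H = grad^2 f:
  H = [[-5, 2], [2, -7]]
Verify stationarity: grad f(x*) = H x* + g = (0, 0).
Eigenvalues of H: -8.2361, -3.7639.
Both eigenvalues < 0, so H is negative definite -> x* is a strict local max.

max


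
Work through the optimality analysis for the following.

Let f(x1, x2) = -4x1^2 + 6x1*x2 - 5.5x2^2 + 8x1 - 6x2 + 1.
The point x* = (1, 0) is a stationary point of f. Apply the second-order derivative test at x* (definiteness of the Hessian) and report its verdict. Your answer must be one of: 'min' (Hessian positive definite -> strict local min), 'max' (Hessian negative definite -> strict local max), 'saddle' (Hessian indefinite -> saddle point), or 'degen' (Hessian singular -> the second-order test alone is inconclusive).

Compute the Hessian H = grad^2 f:
  H = [[-8, 6], [6, -11]]
Verify stationarity: grad f(x*) = H x* + g = (0, 0).
Eigenvalues of H: -15.6847, -3.3153.
Both eigenvalues < 0, so H is negative definite -> x* is a strict local max.

max


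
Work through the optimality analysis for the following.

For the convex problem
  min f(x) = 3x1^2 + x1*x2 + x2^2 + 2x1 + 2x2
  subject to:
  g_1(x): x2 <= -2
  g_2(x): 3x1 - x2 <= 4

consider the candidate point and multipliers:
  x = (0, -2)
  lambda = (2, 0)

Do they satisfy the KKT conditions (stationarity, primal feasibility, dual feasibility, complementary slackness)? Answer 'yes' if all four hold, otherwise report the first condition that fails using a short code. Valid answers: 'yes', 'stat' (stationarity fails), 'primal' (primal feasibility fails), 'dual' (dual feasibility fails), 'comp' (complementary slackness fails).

Gradient of f: grad f(x) = Q x + c = (0, -2)
Constraint values g_i(x) = a_i^T x - b_i:
  g_1((0, -2)) = 0
  g_2((0, -2)) = -2
Stationarity residual: grad f(x) + sum_i lambda_i a_i = (0, 0)
  -> stationarity OK
Primal feasibility (all g_i <= 0): OK
Dual feasibility (all lambda_i >= 0): OK
Complementary slackness (lambda_i * g_i(x) = 0 for all i): OK

Verdict: yes, KKT holds.

yes


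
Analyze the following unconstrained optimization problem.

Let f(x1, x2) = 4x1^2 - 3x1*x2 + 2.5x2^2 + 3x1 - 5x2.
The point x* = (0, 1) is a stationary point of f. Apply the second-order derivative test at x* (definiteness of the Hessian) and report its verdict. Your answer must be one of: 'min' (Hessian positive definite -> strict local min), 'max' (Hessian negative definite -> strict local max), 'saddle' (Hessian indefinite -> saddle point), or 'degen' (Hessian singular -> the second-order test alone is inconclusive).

Compute the Hessian H = grad^2 f:
  H = [[8, -3], [-3, 5]]
Verify stationarity: grad f(x*) = H x* + g = (0, 0).
Eigenvalues of H: 3.1459, 9.8541.
Both eigenvalues > 0, so H is positive definite -> x* is a strict local min.

min


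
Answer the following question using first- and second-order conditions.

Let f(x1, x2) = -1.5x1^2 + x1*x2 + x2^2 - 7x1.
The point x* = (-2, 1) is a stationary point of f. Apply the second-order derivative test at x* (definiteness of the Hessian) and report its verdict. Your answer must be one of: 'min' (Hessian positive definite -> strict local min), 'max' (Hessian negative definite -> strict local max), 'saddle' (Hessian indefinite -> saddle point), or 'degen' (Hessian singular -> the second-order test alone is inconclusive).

Compute the Hessian H = grad^2 f:
  H = [[-3, 1], [1, 2]]
Verify stationarity: grad f(x*) = H x* + g = (0, 0).
Eigenvalues of H: -3.1926, 2.1926.
Eigenvalues have mixed signs, so H is indefinite -> x* is a saddle point.

saddle


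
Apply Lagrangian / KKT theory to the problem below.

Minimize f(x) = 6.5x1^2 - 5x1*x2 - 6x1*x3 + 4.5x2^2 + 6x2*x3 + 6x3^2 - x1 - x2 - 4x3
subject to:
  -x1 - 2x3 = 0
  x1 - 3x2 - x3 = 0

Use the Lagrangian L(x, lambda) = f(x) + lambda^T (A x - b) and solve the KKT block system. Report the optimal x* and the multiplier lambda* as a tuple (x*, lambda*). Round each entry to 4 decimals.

Form the Lagrangian:
  L(x, lambda) = (1/2) x^T Q x + c^T x + lambda^T (A x - b)
Stationarity (grad_x L = 0): Q x + c + A^T lambda = 0.
Primal feasibility: A x = b.

This gives the KKT block system:
  [ Q   A^T ] [ x     ]   [-c ]
  [ A    0  ] [ lambda ] = [ b ]

Solving the linear system:
  x*      = (-0.0308, -0.0154, 0.0154)
  lambda* = (-1.7128, -0.2974)
  f(x*)   = -0.0077

x* = (-0.0308, -0.0154, 0.0154), lambda* = (-1.7128, -0.2974)


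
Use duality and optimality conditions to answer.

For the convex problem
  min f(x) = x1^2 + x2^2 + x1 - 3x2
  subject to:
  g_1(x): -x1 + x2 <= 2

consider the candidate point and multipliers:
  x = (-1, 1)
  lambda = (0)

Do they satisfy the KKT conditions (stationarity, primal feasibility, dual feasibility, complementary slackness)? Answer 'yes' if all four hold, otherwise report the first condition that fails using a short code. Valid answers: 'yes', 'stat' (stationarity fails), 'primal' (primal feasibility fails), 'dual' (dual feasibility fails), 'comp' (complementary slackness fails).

Gradient of f: grad f(x) = Q x + c = (-1, -1)
Constraint values g_i(x) = a_i^T x - b_i:
  g_1((-1, 1)) = 0
Stationarity residual: grad f(x) + sum_i lambda_i a_i = (-1, -1)
  -> stationarity FAILS
Primal feasibility (all g_i <= 0): OK
Dual feasibility (all lambda_i >= 0): OK
Complementary slackness (lambda_i * g_i(x) = 0 for all i): OK

Verdict: the first failing condition is stationarity -> stat.

stat


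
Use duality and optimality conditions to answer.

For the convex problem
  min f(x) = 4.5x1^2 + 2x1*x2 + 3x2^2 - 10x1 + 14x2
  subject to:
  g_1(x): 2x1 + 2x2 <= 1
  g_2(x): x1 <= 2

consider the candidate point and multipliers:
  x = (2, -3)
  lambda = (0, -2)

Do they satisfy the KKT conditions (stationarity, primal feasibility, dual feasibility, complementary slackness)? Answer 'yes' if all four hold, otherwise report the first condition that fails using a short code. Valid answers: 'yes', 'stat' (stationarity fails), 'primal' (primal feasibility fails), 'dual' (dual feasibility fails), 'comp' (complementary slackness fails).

Gradient of f: grad f(x) = Q x + c = (2, 0)
Constraint values g_i(x) = a_i^T x - b_i:
  g_1((2, -3)) = -3
  g_2((2, -3)) = 0
Stationarity residual: grad f(x) + sum_i lambda_i a_i = (0, 0)
  -> stationarity OK
Primal feasibility (all g_i <= 0): OK
Dual feasibility (all lambda_i >= 0): FAILS
Complementary slackness (lambda_i * g_i(x) = 0 for all i): OK

Verdict: the first failing condition is dual_feasibility -> dual.

dual


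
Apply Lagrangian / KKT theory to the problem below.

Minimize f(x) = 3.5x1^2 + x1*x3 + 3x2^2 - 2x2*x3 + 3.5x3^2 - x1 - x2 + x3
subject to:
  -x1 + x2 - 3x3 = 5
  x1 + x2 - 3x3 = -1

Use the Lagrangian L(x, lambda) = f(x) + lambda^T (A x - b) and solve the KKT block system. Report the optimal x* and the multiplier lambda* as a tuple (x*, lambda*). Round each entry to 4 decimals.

Form the Lagrangian:
  L(x, lambda) = (1/2) x^T Q x + c^T x + lambda^T (A x - b)
Stationarity (grad_x L = 0): Q x + c + A^T lambda = 0.
Primal feasibility: A x = b.

This gives the KKT block system:
  [ Q   A^T ] [ x     ]   [-c ]
  [ A    0  ] [ lambda ] = [ b ]

Solving the linear system:
  x*      = (-3, 0.3469, -0.551)
  lambda* = (-12.3673, 10.1837)
  f(x*)   = 37.0612

x* = (-3, 0.3469, -0.551), lambda* = (-12.3673, 10.1837)


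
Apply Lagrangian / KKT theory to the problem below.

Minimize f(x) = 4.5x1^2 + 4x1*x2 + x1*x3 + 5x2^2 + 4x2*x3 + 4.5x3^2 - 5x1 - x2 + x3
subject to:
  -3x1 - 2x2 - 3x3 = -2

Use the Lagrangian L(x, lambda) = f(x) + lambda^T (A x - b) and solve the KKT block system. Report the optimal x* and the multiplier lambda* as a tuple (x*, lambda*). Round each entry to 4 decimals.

Form the Lagrangian:
  L(x, lambda) = (1/2) x^T Q x + c^T x + lambda^T (A x - b)
Stationarity (grad_x L = 0): Q x + c + A^T lambda = 0.
Primal feasibility: A x = b.

This gives the KKT block system:
  [ Q   A^T ] [ x     ]   [-c ]
  [ A    0  ] [ lambda ] = [ b ]

Solving the linear system:
  x*      = (0.746, -0.1129, -0.004)
  lambda* = (0.4194)
  f(x*)   = -1.3911

x* = (0.746, -0.1129, -0.004), lambda* = (0.4194)


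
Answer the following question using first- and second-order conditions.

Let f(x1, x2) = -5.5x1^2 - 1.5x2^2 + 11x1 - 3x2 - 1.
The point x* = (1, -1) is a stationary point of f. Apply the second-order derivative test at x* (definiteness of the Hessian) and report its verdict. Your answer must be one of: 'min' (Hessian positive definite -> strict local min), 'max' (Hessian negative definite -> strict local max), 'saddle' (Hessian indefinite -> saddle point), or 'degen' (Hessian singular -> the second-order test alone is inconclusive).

Compute the Hessian H = grad^2 f:
  H = [[-11, 0], [0, -3]]
Verify stationarity: grad f(x*) = H x* + g = (0, 0).
Eigenvalues of H: -11, -3.
Both eigenvalues < 0, so H is negative definite -> x* is a strict local max.

max


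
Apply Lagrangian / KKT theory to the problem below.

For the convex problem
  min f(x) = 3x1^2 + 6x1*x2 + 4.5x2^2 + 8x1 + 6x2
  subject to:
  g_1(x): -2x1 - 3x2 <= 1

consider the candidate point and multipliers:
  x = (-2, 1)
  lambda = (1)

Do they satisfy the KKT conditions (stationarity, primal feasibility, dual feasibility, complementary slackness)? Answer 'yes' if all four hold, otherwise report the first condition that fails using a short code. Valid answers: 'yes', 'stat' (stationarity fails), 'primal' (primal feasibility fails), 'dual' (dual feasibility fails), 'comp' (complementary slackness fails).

Gradient of f: grad f(x) = Q x + c = (2, 3)
Constraint values g_i(x) = a_i^T x - b_i:
  g_1((-2, 1)) = 0
Stationarity residual: grad f(x) + sum_i lambda_i a_i = (0, 0)
  -> stationarity OK
Primal feasibility (all g_i <= 0): OK
Dual feasibility (all lambda_i >= 0): OK
Complementary slackness (lambda_i * g_i(x) = 0 for all i): OK

Verdict: yes, KKT holds.

yes


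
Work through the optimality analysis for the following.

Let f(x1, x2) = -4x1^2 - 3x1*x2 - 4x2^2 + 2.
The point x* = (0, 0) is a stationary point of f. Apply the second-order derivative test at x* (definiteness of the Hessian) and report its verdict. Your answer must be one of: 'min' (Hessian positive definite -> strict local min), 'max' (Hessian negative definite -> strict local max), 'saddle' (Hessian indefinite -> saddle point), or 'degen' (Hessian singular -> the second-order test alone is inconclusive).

Compute the Hessian H = grad^2 f:
  H = [[-8, -3], [-3, -8]]
Verify stationarity: grad f(x*) = H x* + g = (0, 0).
Eigenvalues of H: -11, -5.
Both eigenvalues < 0, so H is negative definite -> x* is a strict local max.

max


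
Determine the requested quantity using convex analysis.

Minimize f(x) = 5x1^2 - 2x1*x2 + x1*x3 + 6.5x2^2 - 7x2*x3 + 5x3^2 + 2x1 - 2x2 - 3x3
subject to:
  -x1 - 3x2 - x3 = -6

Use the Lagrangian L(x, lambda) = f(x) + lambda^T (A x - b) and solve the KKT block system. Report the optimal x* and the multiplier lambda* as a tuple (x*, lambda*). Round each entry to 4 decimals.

Form the Lagrangian:
  L(x, lambda) = (1/2) x^T Q x + c^T x + lambda^T (A x - b)
Stationarity (grad_x L = 0): Q x + c + A^T lambda = 0.
Primal feasibility: A x = b.

This gives the KKT block system:
  [ Q   A^T ] [ x     ]   [-c ]
  [ A    0  ] [ lambda ] = [ b ]

Solving the linear system:
  x*      = (0.1419, 1.4515, 1.5038)
  lambda* = (2.0195)
  f(x*)   = 2.4934

x* = (0.1419, 1.4515, 1.5038), lambda* = (2.0195)


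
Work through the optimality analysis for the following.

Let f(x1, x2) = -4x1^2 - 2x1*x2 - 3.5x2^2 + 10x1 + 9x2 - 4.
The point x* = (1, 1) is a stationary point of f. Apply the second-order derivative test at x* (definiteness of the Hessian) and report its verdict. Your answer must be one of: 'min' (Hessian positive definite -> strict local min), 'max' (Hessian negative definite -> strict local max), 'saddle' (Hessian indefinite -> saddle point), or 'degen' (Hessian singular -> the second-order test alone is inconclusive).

Compute the Hessian H = grad^2 f:
  H = [[-8, -2], [-2, -7]]
Verify stationarity: grad f(x*) = H x* + g = (0, 0).
Eigenvalues of H: -9.5616, -5.4384.
Both eigenvalues < 0, so H is negative definite -> x* is a strict local max.

max


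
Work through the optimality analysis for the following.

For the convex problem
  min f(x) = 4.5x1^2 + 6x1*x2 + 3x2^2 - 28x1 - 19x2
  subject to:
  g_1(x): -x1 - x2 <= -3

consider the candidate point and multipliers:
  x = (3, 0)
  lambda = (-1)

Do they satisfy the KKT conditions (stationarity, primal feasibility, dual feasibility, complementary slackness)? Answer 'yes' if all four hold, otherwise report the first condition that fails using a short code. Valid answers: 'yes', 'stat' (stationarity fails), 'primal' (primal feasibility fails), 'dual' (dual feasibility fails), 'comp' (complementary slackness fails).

Gradient of f: grad f(x) = Q x + c = (-1, -1)
Constraint values g_i(x) = a_i^T x - b_i:
  g_1((3, 0)) = 0
Stationarity residual: grad f(x) + sum_i lambda_i a_i = (0, 0)
  -> stationarity OK
Primal feasibility (all g_i <= 0): OK
Dual feasibility (all lambda_i >= 0): FAILS
Complementary slackness (lambda_i * g_i(x) = 0 for all i): OK

Verdict: the first failing condition is dual_feasibility -> dual.

dual


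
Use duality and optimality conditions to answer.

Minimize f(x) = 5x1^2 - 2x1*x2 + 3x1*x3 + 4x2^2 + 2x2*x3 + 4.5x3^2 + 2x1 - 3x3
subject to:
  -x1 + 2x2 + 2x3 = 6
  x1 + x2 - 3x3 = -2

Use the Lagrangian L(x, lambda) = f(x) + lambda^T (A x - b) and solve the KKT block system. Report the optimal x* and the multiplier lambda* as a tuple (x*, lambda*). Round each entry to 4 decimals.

Form the Lagrangian:
  L(x, lambda) = (1/2) x^T Q x + c^T x + lambda^T (A x - b)
Stationarity (grad_x L = 0): Q x + c + A^T lambda = 0.
Primal feasibility: A x = b.

This gives the KKT block system:
  [ Q   A^T ] [ x     ]   [-c ]
  [ A    0  ] [ lambda ] = [ b ]

Solving the linear system:
  x*      = (-0.6542, 1.6682, 1.0047)
  lambda* = (-7.1758, -2.3118)
  f(x*)   = 17.0545

x* = (-0.6542, 1.6682, 1.0047), lambda* = (-7.1758, -2.3118)


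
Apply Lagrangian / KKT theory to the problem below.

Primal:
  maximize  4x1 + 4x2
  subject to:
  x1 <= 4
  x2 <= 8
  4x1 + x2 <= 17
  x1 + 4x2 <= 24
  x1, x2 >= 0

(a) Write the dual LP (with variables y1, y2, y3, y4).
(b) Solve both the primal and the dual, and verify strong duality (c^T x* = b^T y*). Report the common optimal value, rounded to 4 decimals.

The standard primal-dual pair for 'max c^T x s.t. A x <= b, x >= 0' is:
  Dual:  min b^T y  s.t.  A^T y >= c,  y >= 0.

So the dual LP is:
  minimize  4y1 + 8y2 + 17y3 + 24y4
  subject to:
    y1 + 4y3 + y4 >= 4
    y2 + y3 + 4y4 >= 4
    y1, y2, y3, y4 >= 0

Solving the primal: x* = (2.9333, 5.2667).
  primal value c^T x* = 32.8.
Solving the dual: y* = (0, 0, 0.8, 0.8).
  dual value b^T y* = 32.8.
Strong duality: c^T x* = b^T y*. Confirmed.

32.8
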